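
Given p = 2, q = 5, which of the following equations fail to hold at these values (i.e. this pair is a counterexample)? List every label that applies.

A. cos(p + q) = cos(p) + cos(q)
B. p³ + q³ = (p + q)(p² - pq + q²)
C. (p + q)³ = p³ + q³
A, C

Evaluating each claim at the given values:
A. LHS = cos(7) ≈ 0.7539, RHS = cos(2) + cos(5) ≈ -0.1325 → fails here (LHS ≠ RHS)
B. LHS = 133, RHS = 133 → holds here (LHS = RHS)
C. LHS = 343, RHS = 133 → fails here (LHS ≠ RHS)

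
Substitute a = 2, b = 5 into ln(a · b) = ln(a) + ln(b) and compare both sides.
LHS = ln(2 · 5) = ln(10) ≈ 2.303
RHS = ln(2) + ln(5) ≈ 2.303

LHS = RHS: the two sides agree.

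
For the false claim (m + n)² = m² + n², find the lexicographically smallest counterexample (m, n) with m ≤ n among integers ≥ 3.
(m, n) = (3, 3)

Substituting (3, 3) into the claim:
LHS = (3 + 3)² = 36
RHS = 3² + 3² = 18

Since LHS ≠ RHS, this pair disproves the claim, and no lexicographically smaller pair (m ≤ n, integers ≥ 3) does.

For instance (3, 5) is also a counterexample (LHS = 64, RHS = 34), but it's lexicographically larger.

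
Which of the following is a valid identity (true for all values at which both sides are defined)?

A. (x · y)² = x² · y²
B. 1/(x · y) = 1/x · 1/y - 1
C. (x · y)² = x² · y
A

A: holds — e.g. at (2, 3), both sides equal 36.
B: fails at (2, 3) — LHS = 1/6, RHS = -5/6.
C: fails at (3, 5) — LHS = 225, RHS = 45.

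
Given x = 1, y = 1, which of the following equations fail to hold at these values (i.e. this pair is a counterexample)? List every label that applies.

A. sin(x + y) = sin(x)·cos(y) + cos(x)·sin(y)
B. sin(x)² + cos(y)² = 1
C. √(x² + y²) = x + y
C

Evaluating each claim at the given values:
A. LHS = sin(2) ≈ 0.9093, RHS = 2·sin(1)·cos(1) ≈ 0.9093 → holds here (LHS = RHS)
B. LHS = cos(1)² + sin(1)² = 1, RHS = 1 → holds here (LHS = RHS)
C. LHS = √(2) ≈ 1.414, RHS = 2 → fails here (LHS ≠ RHS)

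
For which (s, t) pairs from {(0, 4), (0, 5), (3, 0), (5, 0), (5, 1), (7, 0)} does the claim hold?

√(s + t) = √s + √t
(0, 4), (0, 5), (3, 0), (5, 0), (7, 0)

Testing each pair:
(0, 4): LHS = 2, RHS = 2 → holds
(0, 5): LHS = √(5) ≈ 2.236, RHS = √(5) ≈ 2.236 → holds
(3, 0): LHS = √(3) ≈ 1.732, RHS = √(3) ≈ 1.732 → holds
(5, 0): LHS = √(5) ≈ 2.236, RHS = √(5) ≈ 2.236 → holds
(5, 1): LHS = √(6) ≈ 2.449, RHS = 1 + √(5) ≈ 3.236 → fails
(7, 0): LHS = √(7) ≈ 2.646, RHS = √(7) ≈ 2.646 → holds

5 of 6 pairs satisfy the claim.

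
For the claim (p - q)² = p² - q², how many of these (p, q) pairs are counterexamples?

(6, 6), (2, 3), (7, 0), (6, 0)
1

Testing each pair:
(6, 6): LHS = 0, RHS = 0 → satisfies claim
(2, 3): LHS = 1, RHS = -5 → counterexample
(7, 0): LHS = 49, RHS = 49 → satisfies claim
(6, 0): LHS = 36, RHS = 36 → satisfies claim

That makes 1 counterexample.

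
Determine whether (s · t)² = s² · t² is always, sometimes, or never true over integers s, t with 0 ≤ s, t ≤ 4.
The identity holds for every pair in the range. For instance at (s, t) = (3, 3): both sides equal 81.

Answer: Always true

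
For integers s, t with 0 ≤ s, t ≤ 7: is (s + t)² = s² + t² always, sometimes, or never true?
Sometimes true

It holds at (s, t) = (5, 0) (both sides equal 25), but fails at (s, t) = (2, 6) (LHS = 64, RHS = 40).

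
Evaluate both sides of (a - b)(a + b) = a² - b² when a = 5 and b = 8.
LHS = (5 - 8)(5 + 8) = -39
RHS = 5² - 8² = -39

LHS = RHS: the two sides agree.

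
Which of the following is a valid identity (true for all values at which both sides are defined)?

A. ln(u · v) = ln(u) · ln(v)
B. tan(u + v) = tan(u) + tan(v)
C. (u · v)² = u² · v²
A: fails at (3, 3) — LHS = ln(9) ≈ 2.197, RHS = ln(3)² ≈ 1.207.
B: fails at (5, 5) — LHS = tan(10) ≈ 0.6484, RHS = 2·tan(5) ≈ -6.761.
C: holds — e.g. at (4, 6), both sides equal 576.

Answer: C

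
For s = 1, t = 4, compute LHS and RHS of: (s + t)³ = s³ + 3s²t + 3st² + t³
LHS = (1 + 4)³ = 125
RHS = 1³ + 3·1²·4 + 3·1·4² + 4³ = 125

LHS = RHS: the two sides agree.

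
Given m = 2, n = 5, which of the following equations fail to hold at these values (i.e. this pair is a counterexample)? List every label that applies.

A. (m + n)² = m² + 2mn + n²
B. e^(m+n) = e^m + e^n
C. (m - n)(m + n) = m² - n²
Evaluating each claim at the given values:
A. LHS = 49, RHS = 49 → holds here (LHS = RHS)
B. LHS = e^7 ≈ 1097, RHS = e^2 + e^5 ≈ 155.8 → fails here (LHS ≠ RHS)
C. LHS = -21, RHS = -21 → holds here (LHS = RHS)

Answer: B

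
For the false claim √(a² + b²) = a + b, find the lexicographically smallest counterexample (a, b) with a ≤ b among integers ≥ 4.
(a, b) = (4, 4)

Substituting (4, 4) into the claim:
LHS = √(4² + 4²) = 4·√(2) ≈ 5.657
RHS = 4 + 4 = 8

Since LHS ≠ RHS, this pair disproves the claim, and no lexicographically smaller pair (a ≤ b, integers ≥ 4) does.

For instance (8, 8) is also a counterexample (LHS = 8·√(2) ≈ 11.31, RHS = 16), but it's lexicographically larger.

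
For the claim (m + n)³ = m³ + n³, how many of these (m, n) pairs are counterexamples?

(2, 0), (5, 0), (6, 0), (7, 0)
0

Testing each pair:
(2, 0): LHS = 8, RHS = 8 → satisfies claim
(5, 0): LHS = 125, RHS = 125 → satisfies claim
(6, 0): LHS = 216, RHS = 216 → satisfies claim
(7, 0): LHS = 343, RHS = 343 → satisfies claim

That makes 0 counterexamples.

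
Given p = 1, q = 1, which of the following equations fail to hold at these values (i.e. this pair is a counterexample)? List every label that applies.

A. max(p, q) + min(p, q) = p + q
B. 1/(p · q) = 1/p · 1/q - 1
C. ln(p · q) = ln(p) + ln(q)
Evaluating each claim at the given values:
A. LHS = 2, RHS = 2 → holds here (LHS = RHS)
B. LHS = 1, RHS = 0 → fails here (LHS ≠ RHS)
C. LHS = 0, RHS = 0 → holds here (LHS = RHS)

Answer: B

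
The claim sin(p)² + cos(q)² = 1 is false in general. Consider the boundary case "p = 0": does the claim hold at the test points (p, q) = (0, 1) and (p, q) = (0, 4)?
No, fails at both test points

At (0, 1): LHS = cos(1)² ≈ 0.2919 ≠ RHS = 1
At (0, 4): LHS = cos(4)² ≈ 0.4272 ≠ RHS = 1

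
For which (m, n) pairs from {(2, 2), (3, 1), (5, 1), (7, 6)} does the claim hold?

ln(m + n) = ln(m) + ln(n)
(2, 2)

Testing each pair:
(2, 2): LHS = ln(4) ≈ 1.386, RHS = 2·ln(2) ≈ 1.386 → holds
(3, 1): LHS = ln(4) ≈ 1.386, RHS = ln(3) ≈ 1.099 → fails
(5, 1): LHS = ln(6) ≈ 1.792, RHS = ln(5) ≈ 1.609 → fails
(7, 6): LHS = ln(13) ≈ 2.565, RHS = ln(6) + ln(7) ≈ 3.738 → fails

1 of 4 pairs satisfies the claim.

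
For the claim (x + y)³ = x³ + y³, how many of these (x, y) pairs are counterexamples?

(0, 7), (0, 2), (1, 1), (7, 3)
Testing each pair:
(0, 7): LHS = 343, RHS = 343 → satisfies claim
(0, 2): LHS = 8, RHS = 8 → satisfies claim
(1, 1): LHS = 8, RHS = 2 → counterexample
(7, 3): LHS = 1000, RHS = 370 → counterexample

That makes 2 counterexamples.

Answer: 2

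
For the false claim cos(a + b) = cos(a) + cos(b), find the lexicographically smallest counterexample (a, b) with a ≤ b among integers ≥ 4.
(a, b) = (4, 4)

Substituting (4, 4) into the claim:
LHS = cos(4 + 4) = cos(8) ≈ -0.1455
RHS = cos(4) + cos(4) = 2·cos(4) ≈ -1.307

Since LHS ≠ RHS, this pair disproves the claim, and no lexicographically smaller pair (a ≤ b, integers ≥ 4) does.

For instance (5, 8) is also a counterexample (LHS = cos(13) ≈ 0.9074, RHS = cos(8) + cos(5) ≈ 0.1382), but it's lexicographically larger.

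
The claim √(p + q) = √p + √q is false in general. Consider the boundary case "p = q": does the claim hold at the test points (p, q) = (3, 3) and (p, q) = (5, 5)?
No, fails at both test points

At (3, 3): LHS = √(6) ≈ 2.449 ≠ RHS = 2·√(3) ≈ 3.464
At (5, 5): LHS = √(10) ≈ 3.162 ≠ RHS = 2·√(5) ≈ 4.472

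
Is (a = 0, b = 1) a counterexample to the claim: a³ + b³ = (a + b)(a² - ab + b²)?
Substituting a = 0, b = 1:
LHS = 0³ + 1³ = 1
RHS = (0 + 1)(0² - 0·1 + 1²) = 1

The sides agree, so this pair does not disprove the claim.

Answer: No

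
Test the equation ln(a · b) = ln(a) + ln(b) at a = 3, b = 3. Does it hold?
Holds

Substituting a = 3, b = 3:

LHS = ln(3 · 3) = ln(9) ≈ 2.197
RHS = ln(3) + ln(3) = 2·ln(3) ≈ 2.197

LHS = RHS, so the equation holds at this point.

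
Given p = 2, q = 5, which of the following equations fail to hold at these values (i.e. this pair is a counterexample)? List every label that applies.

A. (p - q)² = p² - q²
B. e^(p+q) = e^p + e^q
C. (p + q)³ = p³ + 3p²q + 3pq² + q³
A, B

Evaluating each claim at the given values:
A. LHS = 9, RHS = -21 → fails here (LHS ≠ RHS)
B. LHS = e^7 ≈ 1097, RHS = e^2 + e^5 ≈ 155.8 → fails here (LHS ≠ RHS)
C. LHS = 343, RHS = 343 → holds here (LHS = RHS)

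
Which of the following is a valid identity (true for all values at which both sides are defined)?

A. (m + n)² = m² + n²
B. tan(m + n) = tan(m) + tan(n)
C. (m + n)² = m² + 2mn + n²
A: fails at (3, 7) — LHS = 100, RHS = 58.
B: fails at (4, 4) — LHS = tan(8) ≈ -6.8, RHS = 2·tan(4) ≈ 2.316.
C: holds — e.g. at (4, 5), both sides equal 81.

Answer: C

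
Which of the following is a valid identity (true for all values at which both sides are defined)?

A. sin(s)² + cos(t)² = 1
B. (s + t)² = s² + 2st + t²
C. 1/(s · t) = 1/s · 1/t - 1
A: fails at (0, 1) — LHS = cos(1)² ≈ 0.2919, RHS = 1.
B: holds — e.g. at (3, 3), both sides equal 36.
C: fails at (5, 5) — LHS = 1/25, RHS = -24/25.

Answer: B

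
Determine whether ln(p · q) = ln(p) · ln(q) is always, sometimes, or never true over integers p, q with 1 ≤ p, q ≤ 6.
It holds at (p, q) = (1, 1) (both sides equal 0), but fails at (p, q) = (4, 2) (LHS = ln(8) ≈ 2.079, RHS = ln(2)·ln(4) ≈ 0.9609).

Answer: Sometimes true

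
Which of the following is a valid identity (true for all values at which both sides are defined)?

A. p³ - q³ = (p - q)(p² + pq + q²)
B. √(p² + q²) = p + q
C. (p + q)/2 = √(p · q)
A

A: holds — e.g. at (3, 3), both sides equal 0.
B: fails at (4, 4) — LHS = 4·√(2) ≈ 5.657, RHS = 8.
C: fails at (2, 4) — LHS = 3, RHS = 2·√(2) ≈ 2.828.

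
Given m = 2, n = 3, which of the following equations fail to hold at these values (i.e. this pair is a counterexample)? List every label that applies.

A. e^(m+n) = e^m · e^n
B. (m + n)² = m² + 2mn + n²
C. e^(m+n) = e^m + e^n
C

Evaluating each claim at the given values:
A. LHS = e^5 ≈ 148.4, RHS = e^5 ≈ 148.4 → holds here (LHS = RHS)
B. LHS = 25, RHS = 25 → holds here (LHS = RHS)
C. LHS = e^5 ≈ 148.4, RHS = e^2 + e^3 ≈ 27.47 → fails here (LHS ≠ RHS)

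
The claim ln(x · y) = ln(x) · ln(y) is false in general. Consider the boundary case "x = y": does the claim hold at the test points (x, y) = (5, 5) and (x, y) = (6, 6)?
No, fails at both test points

At (5, 5): LHS = ln(25) ≈ 3.219 ≠ RHS = ln(5)² ≈ 2.59
At (6, 6): LHS = ln(36) ≈ 3.584 ≠ RHS = ln(6)² ≈ 3.21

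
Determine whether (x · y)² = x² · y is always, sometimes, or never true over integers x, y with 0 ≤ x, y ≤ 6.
Sometimes true

It holds at (x, y) = (0, 6) (both sides equal 0), but fails at (x, y) = (3, 6) (LHS = 324, RHS = 54).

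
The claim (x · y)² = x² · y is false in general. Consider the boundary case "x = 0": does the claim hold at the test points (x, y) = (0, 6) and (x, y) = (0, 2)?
Yes, holds at both test points

At (0, 6): LHS = 0, RHS = 0 → equal
At (0, 2): LHS = 0, RHS = 0 → equal

So the claim does hold at both of these boundary points, even though it is not an identity.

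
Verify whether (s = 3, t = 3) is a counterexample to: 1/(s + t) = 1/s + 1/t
Yes

Substituting s = 3, t = 3:
LHS = 1/(3 + 3) = 1/6
RHS = 1/3 + 1/3 = 2/3

Since LHS ≠ RHS, this pair disproves the claim.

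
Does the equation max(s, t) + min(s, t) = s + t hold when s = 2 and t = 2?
Substituting s = 2, t = 2:

LHS = max(2, 2) + min(2, 2) = 4
RHS = 2 + 2 = 4

LHS = RHS, so the equation holds at this point.

Answer: Holds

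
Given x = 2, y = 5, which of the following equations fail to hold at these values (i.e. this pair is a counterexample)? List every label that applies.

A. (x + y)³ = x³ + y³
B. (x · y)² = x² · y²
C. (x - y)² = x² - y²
Evaluating each claim at the given values:
A. LHS = 343, RHS = 133 → fails here (LHS ≠ RHS)
B. LHS = 100, RHS = 100 → holds here (LHS = RHS)
C. LHS = 9, RHS = -21 → fails here (LHS ≠ RHS)

Answer: A, C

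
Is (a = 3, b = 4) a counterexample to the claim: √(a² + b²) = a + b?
Substituting a = 3, b = 4:
LHS = √(3² + 4²) = 5
RHS = 3 + 4 = 7

Since LHS ≠ RHS, this pair disproves the claim.

Answer: Yes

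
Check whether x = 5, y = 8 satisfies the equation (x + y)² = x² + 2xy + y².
Substituting x = 5, y = 8:

LHS = (5 + 8)² = 169
RHS = 5² + 2·5·8 + 8² = 169

LHS = RHS, so the equation holds at this point.

Answer: Holds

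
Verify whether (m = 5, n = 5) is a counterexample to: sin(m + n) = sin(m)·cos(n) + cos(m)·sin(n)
Substituting m = 5, n = 5:
LHS = sin(5 + 5) = sin(10) ≈ -0.544
RHS = sin(5)·cos(5) + cos(5)·sin(5) = 2·sin(5)·cos(5) ≈ -0.544

The sides agree, so this pair does not disprove the claim.

Answer: No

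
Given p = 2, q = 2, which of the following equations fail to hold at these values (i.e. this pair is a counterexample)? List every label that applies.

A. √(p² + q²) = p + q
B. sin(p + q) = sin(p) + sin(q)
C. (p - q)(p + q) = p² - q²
Evaluating each claim at the given values:
A. LHS = 2·√(2) ≈ 2.828, RHS = 4 → fails here (LHS ≠ RHS)
B. LHS = sin(4) ≈ -0.7568, RHS = 2·sin(2) ≈ 1.819 → fails here (LHS ≠ RHS)
C. LHS = 0, RHS = 0 → holds here (LHS = RHS)

Answer: A, B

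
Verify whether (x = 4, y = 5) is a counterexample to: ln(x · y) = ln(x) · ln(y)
Yes

Substituting x = 4, y = 5:
LHS = ln(4 · 5) = ln(20) ≈ 2.996
RHS = ln(4) · ln(5) ≈ 2.231

Since LHS ≠ RHS, this pair disproves the claim.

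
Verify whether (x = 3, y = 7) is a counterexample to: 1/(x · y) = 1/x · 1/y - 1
Yes

Substituting x = 3, y = 7:
LHS = 1/(3 · 7) = 1/21
RHS = 1/3 · 1/7 - 1 = -20/21

Since LHS ≠ RHS, this pair disproves the claim.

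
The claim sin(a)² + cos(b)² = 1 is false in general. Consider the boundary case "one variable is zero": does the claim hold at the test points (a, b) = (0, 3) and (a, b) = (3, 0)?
No, fails at both test points

At (0, 3): LHS = cos(3)² ≈ 0.9801 ≠ RHS = 1
At (3, 0): LHS = sin(3)² + 1 ≈ 1.02 ≠ RHS = 1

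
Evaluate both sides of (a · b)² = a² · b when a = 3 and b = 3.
LHS = (3 · 3)² = 81
RHS = 3² · 3 = 27

LHS ≠ RHS, so the equation does not hold here.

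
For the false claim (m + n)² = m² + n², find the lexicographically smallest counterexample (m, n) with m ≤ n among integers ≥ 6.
(m, n) = (6, 6)

Substituting (6, 6) into the claim:
LHS = (6 + 6)² = 144
RHS = 6² + 6² = 72

Since LHS ≠ RHS, this pair disproves the claim, and no lexicographically smaller pair (m ≤ n, integers ≥ 6) does.

For instance (9, 13) is also a counterexample (LHS = 484, RHS = 250), but it's lexicographically larger.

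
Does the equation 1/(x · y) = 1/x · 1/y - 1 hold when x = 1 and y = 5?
Substituting x = 1, y = 5:

LHS = 1/(1 · 5) = 1/5
RHS = 1/1 · 1/5 - 1 = -4/5

LHS ≠ RHS, so the equation does not hold at this point.

Answer: Fails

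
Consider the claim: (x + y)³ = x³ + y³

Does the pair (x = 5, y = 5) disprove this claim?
Substituting x = 5, y = 5:
LHS = (5 + 5)³ = 1000
RHS = 5³ + 5³ = 250

Since LHS ≠ RHS, this pair disproves the claim.

Answer: Yes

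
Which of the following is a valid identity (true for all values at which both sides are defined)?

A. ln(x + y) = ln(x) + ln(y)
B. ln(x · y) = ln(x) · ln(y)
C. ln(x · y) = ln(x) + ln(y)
A: fails at (2, 3) — LHS = ln(5) ≈ 1.609, RHS = ln(2) + ln(3) ≈ 1.792.
B: fails at (3, 3) — LHS = ln(9) ≈ 2.197, RHS = ln(3)² ≈ 1.207.
C: holds — e.g. at (5, 8), both sides equal ln(40) ≈ 3.689.

Answer: C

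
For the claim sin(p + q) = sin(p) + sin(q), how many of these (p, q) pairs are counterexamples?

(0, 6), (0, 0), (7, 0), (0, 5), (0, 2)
Testing each pair:
(0, 6): LHS = sin(6) ≈ -0.2794, RHS = sin(6) ≈ -0.2794 → satisfies claim
(0, 0): LHS = 0, RHS = 0 → satisfies claim
(7, 0): LHS = sin(7) ≈ 0.657, RHS = sin(7) ≈ 0.657 → satisfies claim
(0, 5): LHS = sin(5) ≈ -0.9589, RHS = sin(5) ≈ -0.9589 → satisfies claim
(0, 2): LHS = sin(2) ≈ 0.9093, RHS = sin(2) ≈ 0.9093 → satisfies claim

That makes 0 counterexamples.

Answer: 0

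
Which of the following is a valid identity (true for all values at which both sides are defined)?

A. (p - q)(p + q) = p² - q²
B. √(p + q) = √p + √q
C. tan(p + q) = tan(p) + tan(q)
A: holds — e.g. at (3, 4), both sides equal -7.
B: fails at (1, 4) — LHS = √(5) ≈ 2.236, RHS = 3.
C: fails at (1, 4) — LHS = tan(5) ≈ -3.381, RHS = tan(4) + tan(1) ≈ 2.715.

Answer: A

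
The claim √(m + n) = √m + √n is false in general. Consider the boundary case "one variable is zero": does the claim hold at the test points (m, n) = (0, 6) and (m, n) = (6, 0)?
At (0, 6): LHS = √(6) ≈ 2.449, RHS = √(6) ≈ 2.449 → equal
At (6, 0): LHS = √(6) ≈ 2.449, RHS = √(6) ≈ 2.449 → equal

So the claim does hold at both of these boundary points, even though it is not an identity.

Answer: Yes, holds at both test points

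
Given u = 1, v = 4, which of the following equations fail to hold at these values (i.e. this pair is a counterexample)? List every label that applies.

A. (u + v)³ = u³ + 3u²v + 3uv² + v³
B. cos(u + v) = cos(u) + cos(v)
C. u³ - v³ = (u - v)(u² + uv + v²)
Evaluating each claim at the given values:
A. LHS = 125, RHS = 125 → holds here (LHS = RHS)
B. LHS = cos(5) ≈ 0.2837, RHS = cos(4) + cos(1) ≈ -0.1133 → fails here (LHS ≠ RHS)
C. LHS = -63, RHS = -63 → holds here (LHS = RHS)

Answer: B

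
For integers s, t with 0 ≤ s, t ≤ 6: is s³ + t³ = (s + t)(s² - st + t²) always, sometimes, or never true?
The identity holds for every pair in the range. For instance at (s, t) = (2, 6): both sides equal 224.

Answer: Always true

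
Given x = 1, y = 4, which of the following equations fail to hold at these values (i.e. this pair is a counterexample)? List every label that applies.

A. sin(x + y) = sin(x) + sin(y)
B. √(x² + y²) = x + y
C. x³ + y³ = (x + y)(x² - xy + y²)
A, B

Evaluating each claim at the given values:
A. LHS = sin(5) ≈ -0.9589, RHS = sin(4) + sin(1) ≈ 0.08467 → fails here (LHS ≠ RHS)
B. LHS = √(17) ≈ 4.123, RHS = 5 → fails here (LHS ≠ RHS)
C. LHS = 65, RHS = 65 → holds here (LHS = RHS)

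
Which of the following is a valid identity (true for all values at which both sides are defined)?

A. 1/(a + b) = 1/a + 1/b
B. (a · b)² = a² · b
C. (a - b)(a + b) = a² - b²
A: fails at (1, 2) — LHS = 1/3, RHS = 3/2.
B: fails at (2, 3) — LHS = 36, RHS = 12.
C: holds — e.g. at (3, 3), both sides equal 0.

Answer: C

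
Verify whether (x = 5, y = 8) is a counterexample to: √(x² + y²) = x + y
Yes

Substituting x = 5, y = 8:
LHS = √(5² + 8²) = √(89) ≈ 9.434
RHS = 5 + 8 = 13

Since LHS ≠ RHS, this pair disproves the claim.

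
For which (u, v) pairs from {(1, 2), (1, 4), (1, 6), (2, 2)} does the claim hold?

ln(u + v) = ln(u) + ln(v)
Testing each pair:
(1, 2): LHS = ln(3) ≈ 1.099, RHS = ln(2) ≈ 0.6931 → fails
(1, 4): LHS = ln(5) ≈ 1.609, RHS = ln(4) ≈ 1.386 → fails
(1, 6): LHS = ln(7) ≈ 1.946, RHS = ln(6) ≈ 1.792 → fails
(2, 2): LHS = ln(4) ≈ 1.386, RHS = 2·ln(2) ≈ 1.386 → holds

1 of 4 pairs satisfies the claim.

Answer: (2, 2)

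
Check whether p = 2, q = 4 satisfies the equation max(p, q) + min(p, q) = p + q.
Holds

Substituting p = 2, q = 4:

LHS = max(2, 4) + min(2, 4) = 6
RHS = 2 + 4 = 6

LHS = RHS, so the equation holds at this point.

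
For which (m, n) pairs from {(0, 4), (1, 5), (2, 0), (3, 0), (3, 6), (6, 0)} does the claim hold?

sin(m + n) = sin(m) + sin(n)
(0, 4), (2, 0), (3, 0), (6, 0)

Testing each pair:
(0, 4): LHS = sin(4) ≈ -0.7568, RHS = sin(4) ≈ -0.7568 → holds
(1, 5): LHS = sin(6) ≈ -0.2794, RHS = sin(5) + sin(1) ≈ -0.1175 → fails
(2, 0): LHS = sin(2) ≈ 0.9093, RHS = sin(2) ≈ 0.9093 → holds
(3, 0): LHS = sin(3) ≈ 0.1411, RHS = sin(3) ≈ 0.1411 → holds
(3, 6): LHS = sin(9) ≈ 0.4121, RHS = sin(6) + sin(3) ≈ -0.1383 → fails
(6, 0): LHS = sin(6) ≈ -0.2794, RHS = sin(6) ≈ -0.2794 → holds

4 of 6 pairs satisfy the claim.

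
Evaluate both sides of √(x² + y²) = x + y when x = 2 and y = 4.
LHS = √(2² + 4²) = 2·√(5) ≈ 4.472
RHS = 2 + 4 = 6

LHS ≠ RHS (they differ by about 1.528), so the equation does not hold here.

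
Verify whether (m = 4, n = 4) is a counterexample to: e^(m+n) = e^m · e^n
Substituting m = 4, n = 4:
LHS = e^(4+4) = e^8 ≈ 2981
RHS = e^4 · e^4 = e^8 ≈ 2981

The sides agree, so this pair does not disprove the claim.

Answer: No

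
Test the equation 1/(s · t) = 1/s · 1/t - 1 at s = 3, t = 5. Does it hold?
Fails

Substituting s = 3, t = 5:

LHS = 1/(3 · 5) = 1/15
RHS = 1/3 · 1/5 - 1 = -14/15

LHS ≠ RHS, so the equation does not hold at this point.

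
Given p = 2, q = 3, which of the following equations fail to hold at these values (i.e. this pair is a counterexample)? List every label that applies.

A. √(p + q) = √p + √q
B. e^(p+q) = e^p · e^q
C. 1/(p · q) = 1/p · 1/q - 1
Evaluating each claim at the given values:
A. LHS = √(5) ≈ 2.236, RHS = √(2) + √(3) ≈ 3.146 → fails here (LHS ≠ RHS)
B. LHS = e^5 ≈ 148.4, RHS = e^5 ≈ 148.4 → holds here (LHS = RHS)
C. LHS = 1/6, RHS = -5/6 → fails here (LHS ≠ RHS)

Answer: A, C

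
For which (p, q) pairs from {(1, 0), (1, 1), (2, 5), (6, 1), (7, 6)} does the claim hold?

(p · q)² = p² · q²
All pairs

Testing each pair:
(1, 0): LHS = 0, RHS = 0 → holds
(1, 1): LHS = 1, RHS = 1 → holds
(2, 5): LHS = 100, RHS = 100 → holds
(6, 1): LHS = 36, RHS = 36 → holds
(7, 6): LHS = 1764, RHS = 1764 → holds

Every pair satisfies the claim.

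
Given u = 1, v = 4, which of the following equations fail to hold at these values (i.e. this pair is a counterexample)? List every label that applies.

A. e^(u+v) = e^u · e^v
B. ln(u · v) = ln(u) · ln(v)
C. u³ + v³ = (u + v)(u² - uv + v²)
B

Evaluating each claim at the given values:
A. LHS = e^5 ≈ 148.4, RHS = e^5 ≈ 148.4 → holds here (LHS = RHS)
B. LHS = ln(4) ≈ 1.386, RHS = 0 → fails here (LHS ≠ RHS)
C. LHS = 65, RHS = 65 → holds here (LHS = RHS)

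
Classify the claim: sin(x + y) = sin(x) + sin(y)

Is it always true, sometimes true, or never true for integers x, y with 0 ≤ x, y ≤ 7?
Sometimes true

It holds at (x, y) = (0, 2) (both sides equal sin(2) ≈ 0.9093), but fails at (x, y) = (1, 7) (LHS = sin(8) ≈ 0.9894, RHS = sin(7) + sin(1) ≈ 1.498).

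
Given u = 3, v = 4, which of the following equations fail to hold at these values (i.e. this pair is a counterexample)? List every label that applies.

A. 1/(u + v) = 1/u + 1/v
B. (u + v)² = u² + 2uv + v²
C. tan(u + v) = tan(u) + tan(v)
A, C

Evaluating each claim at the given values:
A. LHS = 1/7, RHS = 7/12 → fails here (LHS ≠ RHS)
B. LHS = 49, RHS = 49 → holds here (LHS = RHS)
C. LHS = tan(7) ≈ 0.8714, RHS = tan(3) + tan(4) ≈ 1.015 → fails here (LHS ≠ RHS)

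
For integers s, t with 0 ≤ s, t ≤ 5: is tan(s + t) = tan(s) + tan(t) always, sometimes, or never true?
Sometimes true

It holds at (s, t) = (2, 0) (both sides equal tan(2) ≈ -2.185), but fails at (s, t) = (4, 2) (LHS = tan(6) ≈ -0.291, RHS = tan(2) + tan(4) ≈ -1.027).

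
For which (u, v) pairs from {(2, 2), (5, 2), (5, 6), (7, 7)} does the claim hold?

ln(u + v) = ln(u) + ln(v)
Testing each pair:
(2, 2): LHS = ln(4) ≈ 1.386, RHS = 2·ln(2) ≈ 1.386 → holds
(5, 2): LHS = ln(7) ≈ 1.946, RHS = ln(2) + ln(5) ≈ 2.303 → fails
(5, 6): LHS = ln(11) ≈ 2.398, RHS = ln(5) + ln(6) ≈ 3.401 → fails
(7, 7): LHS = ln(14) ≈ 2.639, RHS = 2·ln(7) ≈ 3.892 → fails

1 of 4 pairs satisfies the claim.

Answer: (2, 2)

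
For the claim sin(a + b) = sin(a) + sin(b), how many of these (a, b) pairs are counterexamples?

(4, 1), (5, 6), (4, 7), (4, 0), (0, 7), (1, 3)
Testing each pair:
(4, 1): LHS = sin(5) ≈ -0.9589, RHS = sin(4) + sin(1) ≈ 0.08467 → counterexample
(5, 6): LHS = sin(11) ≈ -1, RHS = sin(5) + sin(6) ≈ -1.238 → counterexample
(4, 7): LHS = sin(11) ≈ -1, RHS = sin(4) + sin(7) ≈ -0.09982 → counterexample
(4, 0): LHS = sin(4) ≈ -0.7568, RHS = sin(4) ≈ -0.7568 → satisfies claim
(0, 7): LHS = sin(7) ≈ 0.657, RHS = sin(7) ≈ 0.657 → satisfies claim
(1, 3): LHS = sin(4) ≈ -0.7568, RHS = sin(3) + sin(1) ≈ 0.9826 → counterexample

That makes 4 counterexamples.

Answer: 4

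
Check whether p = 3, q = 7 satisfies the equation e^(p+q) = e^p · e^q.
Substituting p = 3, q = 7:

LHS = e^(3+7) = e^10 ≈ 22026.5
RHS = e^3 · e^7 = e^10 ≈ 22026.5

LHS = RHS, so the equation holds at this point.

Answer: Holds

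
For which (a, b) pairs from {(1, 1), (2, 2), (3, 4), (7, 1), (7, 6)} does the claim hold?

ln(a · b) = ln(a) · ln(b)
(1, 1)

Testing each pair:
(1, 1): LHS = 0, RHS = 0 → holds
(2, 2): LHS = ln(4) ≈ 1.386, RHS = ln(2)² ≈ 0.4805 → fails
(3, 4): LHS = ln(12) ≈ 2.485, RHS = ln(3)·ln(4) ≈ 1.523 → fails
(7, 1): LHS = ln(7) ≈ 1.946, RHS = 0 → fails
(7, 6): LHS = ln(42) ≈ 3.738, RHS = ln(6)·ln(7) ≈ 3.487 → fails

1 of 5 pairs satisfies the claim.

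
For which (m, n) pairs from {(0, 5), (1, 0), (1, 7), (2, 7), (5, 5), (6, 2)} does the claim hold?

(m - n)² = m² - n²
Testing each pair:
(0, 5): LHS = 25, RHS = -25 → fails
(1, 0): LHS = 1, RHS = 1 → holds
(1, 7): LHS = 36, RHS = -48 → fails
(2, 7): LHS = 25, RHS = -45 → fails
(5, 5): LHS = 0, RHS = 0 → holds
(6, 2): LHS = 16, RHS = 32 → fails

2 of 6 pairs satisfy the claim.

Answer: (1, 0), (5, 5)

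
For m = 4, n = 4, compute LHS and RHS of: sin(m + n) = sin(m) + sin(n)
LHS = sin(4 + 4) = sin(8) ≈ 0.9894
RHS = sin(4) + sin(4) = 2·sin(4) ≈ -1.514

LHS ≠ RHS (they differ by about 2.503), so the equation does not hold here.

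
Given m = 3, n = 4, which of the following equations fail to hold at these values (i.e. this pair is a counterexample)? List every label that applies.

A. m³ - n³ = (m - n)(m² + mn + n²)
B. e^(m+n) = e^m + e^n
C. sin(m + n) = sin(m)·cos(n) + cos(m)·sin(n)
Evaluating each claim at the given values:
A. LHS = -37, RHS = -37 → holds here (LHS = RHS)
B. LHS = e^7 ≈ 1097, RHS = e^3 + e^4 ≈ 74.68 → fails here (LHS ≠ RHS)
C. LHS = sin(7) ≈ 0.657, RHS = sin(3)·cos(4) + sin(4)·cos(3) ≈ 0.657 → holds here (LHS = RHS)

Answer: B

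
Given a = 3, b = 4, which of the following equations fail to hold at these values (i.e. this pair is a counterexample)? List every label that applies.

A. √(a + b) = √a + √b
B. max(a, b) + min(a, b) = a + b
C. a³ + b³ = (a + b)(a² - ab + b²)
A

Evaluating each claim at the given values:
A. LHS = √(7) ≈ 2.646, RHS = √(3) + 2 ≈ 3.732 → fails here (LHS ≠ RHS)
B. LHS = 7, RHS = 7 → holds here (LHS = RHS)
C. LHS = 91, RHS = 91 → holds here (LHS = RHS)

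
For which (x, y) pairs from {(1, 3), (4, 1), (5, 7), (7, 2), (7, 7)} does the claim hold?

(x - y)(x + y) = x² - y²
Testing each pair:
(1, 3): LHS = -8, RHS = -8 → holds
(4, 1): LHS = 15, RHS = 15 → holds
(5, 7): LHS = -24, RHS = -24 → holds
(7, 2): LHS = 45, RHS = 45 → holds
(7, 7): LHS = 0, RHS = 0 → holds

Every pair satisfies the claim.

Answer: All pairs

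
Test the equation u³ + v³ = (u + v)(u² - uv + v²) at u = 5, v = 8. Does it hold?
Holds

Substituting u = 5, v = 8:

LHS = 5³ + 8³ = 637
RHS = (5 + 8)(5² - 5·8 + 8²) = 637

LHS = RHS, so the equation holds at this point.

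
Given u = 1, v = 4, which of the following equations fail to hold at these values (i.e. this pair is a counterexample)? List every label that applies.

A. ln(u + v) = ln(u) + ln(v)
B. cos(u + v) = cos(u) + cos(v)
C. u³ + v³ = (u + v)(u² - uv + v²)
A, B

Evaluating each claim at the given values:
A. LHS = ln(5) ≈ 1.609, RHS = ln(4) ≈ 1.386 → fails here (LHS ≠ RHS)
B. LHS = cos(5) ≈ 0.2837, RHS = cos(4) + cos(1) ≈ -0.1133 → fails here (LHS ≠ RHS)
C. LHS = 65, RHS = 65 → holds here (LHS = RHS)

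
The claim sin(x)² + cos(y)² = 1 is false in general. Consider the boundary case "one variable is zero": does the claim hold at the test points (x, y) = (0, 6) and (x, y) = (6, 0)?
At (0, 6): LHS = cos(6)² ≈ 0.9219 ≠ RHS = 1
At (6, 0): LHS = sin(6)² + 1 ≈ 1.078 ≠ RHS = 1

Answer: No, fails at both test points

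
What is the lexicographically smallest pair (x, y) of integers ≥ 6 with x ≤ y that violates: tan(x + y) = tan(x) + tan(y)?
(x, y) = (6, 6)

Substituting (6, 6) into the claim:
LHS = tan(6 + 6) = tan(12) ≈ -0.6359
RHS = tan(6) + tan(6) = 2·tan(6) ≈ -0.582

Since LHS ≠ RHS, this pair disproves the claim, and no lexicographically smaller pair (x ≤ y, integers ≥ 6) does.

For instance (7, 11) is also a counterexample (LHS = tan(18) ≈ -1.137, RHS = tan(11) + tan(7) ≈ -225.1), but it's lexicographically larger.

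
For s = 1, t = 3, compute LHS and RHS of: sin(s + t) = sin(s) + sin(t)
LHS = sin(1 + 3) = sin(4) ≈ -0.7568
RHS = sin(1) + sin(3) ≈ 0.9826

LHS ≠ RHS (they differ by about 1.739), so the equation does not hold here.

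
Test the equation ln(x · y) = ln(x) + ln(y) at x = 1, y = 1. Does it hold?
Substituting x = 1, y = 1:

LHS = ln(1 · 1) = 0
RHS = ln(1) + ln(1) = 0

LHS = RHS, so the equation holds at this point.

Answer: Holds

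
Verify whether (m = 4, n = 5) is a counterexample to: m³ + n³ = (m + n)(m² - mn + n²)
No

Substituting m = 4, n = 5:
LHS = 4³ + 5³ = 189
RHS = (4 + 5)(4² - 4·5 + 5²) = 189

The sides agree, so this pair does not disprove the claim.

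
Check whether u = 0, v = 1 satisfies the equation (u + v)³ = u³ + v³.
Holds

Substituting u = 0, v = 1:

LHS = (0 + 1)³ = 1
RHS = 0³ + 1³ = 1

LHS = RHS, so the equation holds at this point.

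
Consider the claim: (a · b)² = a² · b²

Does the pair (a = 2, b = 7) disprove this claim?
Substituting a = 2, b = 7:
LHS = (2 · 7)² = 196
RHS = 2² · 7² = 196

The sides agree, so this pair does not disprove the claim.

Answer: No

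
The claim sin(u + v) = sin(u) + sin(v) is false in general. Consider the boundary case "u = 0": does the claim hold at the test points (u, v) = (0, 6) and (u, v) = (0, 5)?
Yes, holds at both test points

At (0, 6): LHS = sin(6) ≈ -0.2794, RHS = sin(6) ≈ -0.2794 → equal
At (0, 5): LHS = sin(5) ≈ -0.9589, RHS = sin(5) ≈ -0.9589 → equal

So the claim does hold at both of these boundary points, even though it is not an identity.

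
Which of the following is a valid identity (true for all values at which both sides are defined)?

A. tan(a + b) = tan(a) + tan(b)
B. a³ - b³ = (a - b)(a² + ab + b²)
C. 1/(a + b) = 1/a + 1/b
A: fails at (3, 5) — LHS = tan(8) ≈ -6.8, RHS = tan(5) + tan(3) ≈ -3.523.
B: holds — e.g. at (4, 4), both sides equal 0.
C: fails at (2, 3) — LHS = 1/5, RHS = 5/6.

Answer: B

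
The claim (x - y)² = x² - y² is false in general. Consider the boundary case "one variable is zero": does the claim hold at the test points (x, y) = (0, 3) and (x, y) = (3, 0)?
Only at (3, 0)

At (0, 3): LHS = 9 ≠ RHS = -9
At (3, 0): LHS = 9, RHS = 9 → equal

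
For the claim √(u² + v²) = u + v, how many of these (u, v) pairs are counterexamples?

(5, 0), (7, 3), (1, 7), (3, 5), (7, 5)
Testing each pair:
(5, 0): LHS = 5, RHS = 5 → satisfies claim
(7, 3): LHS = √(58) ≈ 7.616, RHS = 10 → counterexample
(1, 7): LHS = 5·√(2) ≈ 7.071, RHS = 8 → counterexample
(3, 5): LHS = √(34) ≈ 5.831, RHS = 8 → counterexample
(7, 5): LHS = √(74) ≈ 8.602, RHS = 12 → counterexample

That makes 4 counterexamples.

Answer: 4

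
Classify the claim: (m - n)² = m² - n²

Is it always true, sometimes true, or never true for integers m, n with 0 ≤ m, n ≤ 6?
It holds at (m, n) = (5, 0) (both sides equal 25), but fails at (m, n) = (3, 6) (LHS = 9, RHS = -27).

Answer: Sometimes true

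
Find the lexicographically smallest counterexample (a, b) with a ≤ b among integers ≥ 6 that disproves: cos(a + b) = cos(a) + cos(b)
(a, b) = (6, 6)

Substituting (6, 6) into the claim:
LHS = cos(6 + 6) = cos(12) ≈ 0.8439
RHS = cos(6) + cos(6) = 2·cos(6) ≈ 1.92

Since LHS ≠ RHS, this pair disproves the claim, and no lexicographically smaller pair (a ≤ b, integers ≥ 6) does.

For instance (8, 11) is also a counterexample (LHS = cos(19) ≈ 0.9887, RHS = cos(8) + cos(11) ≈ -0.1411), but it's lexicographically larger.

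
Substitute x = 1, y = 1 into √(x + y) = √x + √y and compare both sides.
LHS = √(1 + 1) = √(2) ≈ 1.414
RHS = √1 + √1 = 2

LHS ≠ RHS (they differ by about 0.5858), so the equation does not hold here.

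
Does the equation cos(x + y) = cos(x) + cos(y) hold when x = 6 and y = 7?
Fails

Substituting x = 6, y = 7:

LHS = cos(6 + 7) = cos(13) ≈ 0.9074
RHS = cos(6) + cos(7) ≈ 1.714

LHS ≠ RHS, so the equation does not hold at this point.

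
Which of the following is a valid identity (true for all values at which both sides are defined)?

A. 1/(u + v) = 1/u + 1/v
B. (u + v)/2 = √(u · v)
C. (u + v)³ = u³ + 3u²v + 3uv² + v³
A: fails at (2, 5) — LHS = 1/7, RHS = 7/10.
B: fails at (1, 2) — LHS = 3/2, RHS = √(2) ≈ 1.414.
C: holds — e.g. at (0, 1), both sides equal 1.

Answer: C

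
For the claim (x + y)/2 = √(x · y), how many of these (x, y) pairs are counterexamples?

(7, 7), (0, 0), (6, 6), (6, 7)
Testing each pair:
(7, 7): LHS = 7, RHS = 7 → satisfies claim
(0, 0): LHS = 0, RHS = 0 → satisfies claim
(6, 6): LHS = 6, RHS = 6 → satisfies claim
(6, 7): LHS = 13/2, RHS = √(42) ≈ 6.481 → counterexample

That makes 1 counterexample.

Answer: 1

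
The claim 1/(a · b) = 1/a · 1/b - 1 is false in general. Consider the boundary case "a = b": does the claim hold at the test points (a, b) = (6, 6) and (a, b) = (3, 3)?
At (6, 6): LHS = 1/36 ≠ RHS = -35/36
At (3, 3): LHS = 1/9 ≠ RHS = -8/9

Answer: No, fails at both test points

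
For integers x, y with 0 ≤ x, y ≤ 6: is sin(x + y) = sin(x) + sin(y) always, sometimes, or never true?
It holds at (x, y) = (0, 4) (both sides equal sin(4) ≈ -0.7568), but fails at (x, y) = (5, 6) (LHS = sin(11) ≈ -1, RHS = sin(5) + sin(6) ≈ -1.238).

Answer: Sometimes true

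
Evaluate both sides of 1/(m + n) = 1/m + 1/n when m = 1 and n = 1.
LHS = 1/(1 + 1) = 1/2
RHS = 1/1 + 1/1 = 2

LHS ≠ RHS, so the equation does not hold here.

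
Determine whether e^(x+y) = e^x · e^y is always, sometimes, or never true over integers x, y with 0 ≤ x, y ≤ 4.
The identity holds for every pair in the range. For instance at (x, y) = (4, 2): both sides equal e^6 ≈ 403.4.

Answer: Always true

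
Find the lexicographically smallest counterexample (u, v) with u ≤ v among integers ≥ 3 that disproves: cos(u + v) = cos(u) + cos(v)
Substituting (3, 3) into the claim:
LHS = cos(3 + 3) = cos(6) ≈ 0.9602
RHS = cos(3) + cos(3) = 2·cos(3) ≈ -1.98

Since LHS ≠ RHS, this pair disproves the claim, and no lexicographically smaller pair (u ≤ v, integers ≥ 3) does.

For instance (9, 10) is also a counterexample (LHS = cos(19) ≈ 0.9887, RHS = cos(9) + cos(10) ≈ -1.75), but it's lexicographically larger.

Answer: (u, v) = (3, 3)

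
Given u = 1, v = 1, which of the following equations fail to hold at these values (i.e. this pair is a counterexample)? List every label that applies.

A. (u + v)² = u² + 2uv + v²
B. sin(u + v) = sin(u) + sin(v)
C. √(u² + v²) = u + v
B, C

Evaluating each claim at the given values:
A. LHS = 4, RHS = 4 → holds here (LHS = RHS)
B. LHS = sin(2) ≈ 0.9093, RHS = 2·sin(1) ≈ 1.683 → fails here (LHS ≠ RHS)
C. LHS = √(2) ≈ 1.414, RHS = 2 → fails here (LHS ≠ RHS)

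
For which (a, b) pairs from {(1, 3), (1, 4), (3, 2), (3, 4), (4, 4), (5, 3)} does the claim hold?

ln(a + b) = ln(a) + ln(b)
None

Testing each pair:
(1, 3): LHS = ln(4) ≈ 1.386, RHS = ln(3) ≈ 1.099 → fails
(1, 4): LHS = ln(5) ≈ 1.609, RHS = ln(4) ≈ 1.386 → fails
(3, 2): LHS = ln(5) ≈ 1.609, RHS = ln(2) + ln(3) ≈ 1.792 → fails
(3, 4): LHS = ln(7) ≈ 1.946, RHS = ln(3) + ln(4) ≈ 2.485 → fails
(4, 4): LHS = ln(8) ≈ 2.079, RHS = 2·ln(4) ≈ 2.773 → fails
(5, 3): LHS = ln(8) ≈ 2.079, RHS = ln(3) + ln(5) ≈ 2.708 → fails

No pair satisfies the claim.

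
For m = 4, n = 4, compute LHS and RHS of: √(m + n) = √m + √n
LHS = √(4 + 4) = 2·√(2) ≈ 2.828
RHS = √4 + √4 = 4

LHS ≠ RHS (they differ by about 1.172), so the equation does not hold here.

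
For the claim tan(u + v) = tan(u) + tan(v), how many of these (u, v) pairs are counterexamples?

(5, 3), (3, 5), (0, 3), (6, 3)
3

Testing each pair:
(5, 3): LHS = tan(8) ≈ -6.8, RHS = tan(5) + tan(3) ≈ -3.523 → counterexample
(3, 5): LHS = tan(8) ≈ -6.8, RHS = tan(5) + tan(3) ≈ -3.523 → counterexample
(0, 3): LHS = tan(3) ≈ -0.1425, RHS = tan(3) ≈ -0.1425 → satisfies claim
(6, 3): LHS = tan(9) ≈ -0.4523, RHS = tan(6) + tan(3) ≈ -0.4336 → counterexample

That makes 3 counterexamples.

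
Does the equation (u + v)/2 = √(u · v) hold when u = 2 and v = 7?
Substituting u = 2, v = 7:

LHS = (2 + 7)/2 = 9/2
RHS = √(2 · 7) = √(14) ≈ 3.742

LHS ≠ RHS, so the equation does not hold at this point.

Answer: Fails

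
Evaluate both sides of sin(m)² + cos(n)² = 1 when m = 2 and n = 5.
LHS = sin(2)² + cos(5)² ≈ 0.9073
RHS = 1

LHS ≠ RHS (they differ by about 0.09271), so the equation does not hold here.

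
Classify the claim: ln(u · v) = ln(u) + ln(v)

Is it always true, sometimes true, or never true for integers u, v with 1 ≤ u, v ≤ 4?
Always true

The identity holds for every pair in the range. For instance at (u, v) = (1, 1): both sides equal 0.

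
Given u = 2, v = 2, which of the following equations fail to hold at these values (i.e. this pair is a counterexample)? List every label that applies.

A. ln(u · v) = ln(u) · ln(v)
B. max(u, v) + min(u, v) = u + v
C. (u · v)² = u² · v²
A

Evaluating each claim at the given values:
A. LHS = ln(4) ≈ 1.386, RHS = ln(2)² ≈ 0.4805 → fails here (LHS ≠ RHS)
B. LHS = 4, RHS = 4 → holds here (LHS = RHS)
C. LHS = 16, RHS = 16 → holds here (LHS = RHS)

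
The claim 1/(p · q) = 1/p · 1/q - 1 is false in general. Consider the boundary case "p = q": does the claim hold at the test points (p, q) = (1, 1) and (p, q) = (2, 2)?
At (1, 1): LHS = 1 ≠ RHS = 0
At (2, 2): LHS = 1/4 ≠ RHS = -3/4

Answer: No, fails at both test points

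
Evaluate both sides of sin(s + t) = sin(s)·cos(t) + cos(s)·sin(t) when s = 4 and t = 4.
LHS = sin(4 + 4) = sin(8) ≈ 0.9894
RHS = sin(4)·cos(4) + cos(4)·sin(4) = 2·sin(4)·cos(4) ≈ 0.9894

LHS = RHS: the two sides agree.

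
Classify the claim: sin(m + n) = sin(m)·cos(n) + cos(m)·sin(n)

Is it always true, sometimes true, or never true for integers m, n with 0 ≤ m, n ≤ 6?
The identity holds for every pair in the range. For instance at (m, n) = (5, 1): both sides equal sin(6) ≈ -0.2794.

Answer: Always true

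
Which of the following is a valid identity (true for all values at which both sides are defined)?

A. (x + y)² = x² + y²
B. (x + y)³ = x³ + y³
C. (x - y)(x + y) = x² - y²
A: fails at (2, 2) — LHS = 16, RHS = 8.
B: fails at (2, 7) — LHS = 729, RHS = 351.
C: holds — e.g. at (5, 8), both sides equal -39.

Answer: C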